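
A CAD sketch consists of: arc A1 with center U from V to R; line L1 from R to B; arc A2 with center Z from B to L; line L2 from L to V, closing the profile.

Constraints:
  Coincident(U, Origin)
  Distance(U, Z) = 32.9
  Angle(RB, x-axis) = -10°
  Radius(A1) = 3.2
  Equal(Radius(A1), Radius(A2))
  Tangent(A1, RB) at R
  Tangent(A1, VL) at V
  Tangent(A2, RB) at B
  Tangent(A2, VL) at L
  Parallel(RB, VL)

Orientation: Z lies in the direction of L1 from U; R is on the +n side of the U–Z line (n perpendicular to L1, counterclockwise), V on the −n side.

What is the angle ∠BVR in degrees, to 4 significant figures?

78.99°

The slot axis is L1's direction at -10.0°, so u = (cos -10.0°, sin -10.0°) = (0.9848, -0.1736) and n = (−sin -10.0°, cos -10.0°) = (0.1736, 0.9848). U is at the origin and Z lies 32.9 along u from U, so Z = 32.9·u = (32.40, -5.713). Tangency of A1 to both parallel lines with radius 3.2 puts R and V at U ± 3.2·n: R = (0.5557, 3.151), V = (-0.5557, -3.151). Equal radii place B and L the same way about Z: B = Z + 3.2·n = (32.96, -2.562), L = Z − 3.2·n = (31.84, -8.864). Then cos ∠BVR = VB·VR / (|VB||VR|), giving 78.99°.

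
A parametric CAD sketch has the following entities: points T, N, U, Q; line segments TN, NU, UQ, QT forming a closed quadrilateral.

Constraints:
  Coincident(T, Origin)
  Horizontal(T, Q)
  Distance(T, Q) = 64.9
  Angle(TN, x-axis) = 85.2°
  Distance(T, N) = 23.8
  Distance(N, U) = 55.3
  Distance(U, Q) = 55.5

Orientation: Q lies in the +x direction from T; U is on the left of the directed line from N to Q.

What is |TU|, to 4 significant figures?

72.15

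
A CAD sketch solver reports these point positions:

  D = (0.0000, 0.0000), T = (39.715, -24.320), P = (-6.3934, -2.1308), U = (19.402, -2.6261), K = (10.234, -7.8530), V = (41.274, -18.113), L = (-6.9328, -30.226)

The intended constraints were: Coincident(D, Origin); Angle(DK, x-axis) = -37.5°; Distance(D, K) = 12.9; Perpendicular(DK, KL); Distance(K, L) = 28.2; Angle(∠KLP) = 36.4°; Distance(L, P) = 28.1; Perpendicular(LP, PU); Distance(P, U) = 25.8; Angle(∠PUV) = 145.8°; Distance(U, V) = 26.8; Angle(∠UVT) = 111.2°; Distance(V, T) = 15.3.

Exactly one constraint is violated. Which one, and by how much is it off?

Distance(V, T) = 15.3 — off by 8.90.

D = (0.00, 0.00) ✓; DK at -37.50° ✓; |DK| = 12.90 ✓; ∠(DK, KL) = 90.00° ✓; |KL| = 28.20 ✓; ∠KLP = 36.40° ✓; |LP| = 28.10 ✓; ∠(LP, PU) = 90.00° ✓; |PU| = 25.80 ✓; ∠PUV = 145.8° ✓; |UV| = 26.80 ✓; ∠UVT = 111.2° ✓; |VT| = 6.400 ✗.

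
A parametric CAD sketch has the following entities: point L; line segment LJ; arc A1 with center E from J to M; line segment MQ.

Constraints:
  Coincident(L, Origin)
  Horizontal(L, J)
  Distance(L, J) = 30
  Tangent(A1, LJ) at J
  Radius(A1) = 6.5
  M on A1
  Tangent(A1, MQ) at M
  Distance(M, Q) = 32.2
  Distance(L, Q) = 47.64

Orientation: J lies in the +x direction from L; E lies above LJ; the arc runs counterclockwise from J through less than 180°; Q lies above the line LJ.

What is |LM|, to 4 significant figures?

37.18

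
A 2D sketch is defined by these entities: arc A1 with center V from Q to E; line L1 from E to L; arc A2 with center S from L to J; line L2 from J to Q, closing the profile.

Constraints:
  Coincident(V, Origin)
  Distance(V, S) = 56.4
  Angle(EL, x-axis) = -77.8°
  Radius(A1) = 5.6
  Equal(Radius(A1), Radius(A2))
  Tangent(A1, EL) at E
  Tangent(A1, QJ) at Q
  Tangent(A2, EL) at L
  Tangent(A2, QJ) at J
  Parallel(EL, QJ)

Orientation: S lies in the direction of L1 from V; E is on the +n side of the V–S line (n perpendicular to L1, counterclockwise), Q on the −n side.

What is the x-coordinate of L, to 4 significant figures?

17.39

The slot axis is L1's direction at -77.8°, so u = (cos -77.8°, sin -77.8°) = (0.2113, -0.9774) and n = (−sin -77.8°, cos -77.8°) = (0.9774, 0.2113). V is at the origin and S lies 56.4 along u from V, so S = 56.4·u = (11.92, -55.13). Tangency of A1 to both parallel lines with radius 5.6 puts E and Q at V ± 5.6·n: E = (5.474, 1.183), Q = (-5.474, -1.183). Equal radii place L and J the same way about S: L = S + 5.6·n = (17.39, -53.94), J = S − 5.6·n = (6.445, -56.31). So L.x = 17.39.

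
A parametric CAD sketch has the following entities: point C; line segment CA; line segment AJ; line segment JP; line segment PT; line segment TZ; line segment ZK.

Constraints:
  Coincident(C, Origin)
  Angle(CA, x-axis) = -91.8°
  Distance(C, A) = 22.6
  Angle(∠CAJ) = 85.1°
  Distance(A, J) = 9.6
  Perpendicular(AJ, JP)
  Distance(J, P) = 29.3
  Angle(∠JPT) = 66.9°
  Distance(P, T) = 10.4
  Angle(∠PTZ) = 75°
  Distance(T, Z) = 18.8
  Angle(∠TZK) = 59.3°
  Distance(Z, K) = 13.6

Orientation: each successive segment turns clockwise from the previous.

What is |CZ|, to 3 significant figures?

15.5

C is at the origin; CA runs at -91.8° with length 22.6, so A = (-0.710, -22.6). ∠CAJ = 85.1° gives AJ at 173° from the x-axis; with |AJ| = 9.6, J = (-10.2, -21.5). The perpendicularity gives JP at right angles to AJ, so JP runs at 83.3°; with |JP| = 29.3, P = (-6.83, 7.63). ∠JPT = 66.9° gives PT at -29.8° from the x-axis; with |PT| = 10.4, T = (2.20, 2.46). ∠PTZ = 75.0° gives TZ at -135° from the x-axis; with |TZ| = 18.8, Z = (-11.0, -10.9). Then |CZ| = |Z − C| = 15.5.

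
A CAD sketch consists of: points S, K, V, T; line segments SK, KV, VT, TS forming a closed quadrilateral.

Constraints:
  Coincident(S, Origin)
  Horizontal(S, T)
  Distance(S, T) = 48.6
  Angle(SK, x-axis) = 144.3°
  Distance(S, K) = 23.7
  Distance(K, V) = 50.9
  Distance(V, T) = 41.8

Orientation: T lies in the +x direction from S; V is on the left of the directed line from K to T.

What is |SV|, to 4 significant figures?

44.55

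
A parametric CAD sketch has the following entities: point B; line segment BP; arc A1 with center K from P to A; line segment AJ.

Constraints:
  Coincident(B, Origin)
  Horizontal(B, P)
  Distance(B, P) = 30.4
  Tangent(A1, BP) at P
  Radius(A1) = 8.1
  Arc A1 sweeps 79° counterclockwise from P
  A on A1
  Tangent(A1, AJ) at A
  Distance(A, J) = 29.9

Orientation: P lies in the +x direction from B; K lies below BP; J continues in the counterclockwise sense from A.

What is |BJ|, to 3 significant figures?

39.6

B is at the origin; BP is horizontal with |BP| = 30.4 and P on the +x side, so P = (30.4, 0.00). Since A1 is tangent to BP there, KP ⟂ BP, so K = P + (0, -8.1) = (30.4, -8.10). On A1, P sits at bearing 90° from K; a 79° counterclockwise sweep puts A at bearing 169°, so A = K + 8.1·(cos 169°, sin 169°) = (22.4, -6.55). The tangent condition forces KA to be normal to AJ, so AJ runs along (−sin 169°, cos 169°); with |AJ| = 29.9, J = (16.7, -35.9). Then |BJ| = |J − B| = 39.6.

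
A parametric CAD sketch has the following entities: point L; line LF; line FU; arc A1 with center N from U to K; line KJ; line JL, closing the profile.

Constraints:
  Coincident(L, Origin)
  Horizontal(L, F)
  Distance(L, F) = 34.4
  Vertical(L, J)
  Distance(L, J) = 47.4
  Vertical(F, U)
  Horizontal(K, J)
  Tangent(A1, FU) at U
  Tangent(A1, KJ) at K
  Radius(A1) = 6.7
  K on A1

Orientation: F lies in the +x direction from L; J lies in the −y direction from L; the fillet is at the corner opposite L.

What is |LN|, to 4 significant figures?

49.23

L is at the origin; L and F share the same y with |LF| = 34.4 and F on the +x side, so F = (34.40, 0.000). LJ is vertical with |LJ| = 47.4 and J on the −y side, so J = (0.000, -47.40). The virtual corner opposite L is at (34.40, -47.40). The tangent condition forces NU to be normal to FU and the tangent condition forces NK to be normal to KJ, with radius 6.7, so the center N sits 6.7 in from both sides at N = (27.70, -40.70). Then |LN| = |N − L| = 49.23.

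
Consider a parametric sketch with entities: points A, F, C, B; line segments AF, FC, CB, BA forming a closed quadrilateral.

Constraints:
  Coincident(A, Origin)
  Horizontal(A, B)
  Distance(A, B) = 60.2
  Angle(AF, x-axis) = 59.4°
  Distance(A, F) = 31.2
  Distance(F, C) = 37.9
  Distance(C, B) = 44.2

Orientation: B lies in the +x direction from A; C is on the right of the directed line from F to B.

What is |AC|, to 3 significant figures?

20.6

Checks: A = (0.00, 0.00) ✓; |FC| = 37.90 ✓; |CB| = 44.20 ✓.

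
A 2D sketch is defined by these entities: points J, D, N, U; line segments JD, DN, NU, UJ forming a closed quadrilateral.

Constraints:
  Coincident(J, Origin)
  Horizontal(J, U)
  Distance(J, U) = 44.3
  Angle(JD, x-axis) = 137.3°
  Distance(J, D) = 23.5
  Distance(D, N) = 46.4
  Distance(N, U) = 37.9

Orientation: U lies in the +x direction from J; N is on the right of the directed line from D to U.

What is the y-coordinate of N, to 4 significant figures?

-19.99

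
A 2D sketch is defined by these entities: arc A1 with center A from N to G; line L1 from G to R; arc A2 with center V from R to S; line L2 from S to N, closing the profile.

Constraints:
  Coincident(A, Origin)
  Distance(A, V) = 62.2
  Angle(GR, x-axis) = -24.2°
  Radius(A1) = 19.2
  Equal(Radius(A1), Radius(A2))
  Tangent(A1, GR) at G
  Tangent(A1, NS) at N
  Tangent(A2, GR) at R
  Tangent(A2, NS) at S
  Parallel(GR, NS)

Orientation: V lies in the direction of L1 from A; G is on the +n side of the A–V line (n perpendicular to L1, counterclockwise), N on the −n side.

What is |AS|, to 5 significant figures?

65.096

The slot axis is L1's direction at -24.2°, so u = (cos -24.2°, sin -24.2°) = (0.91212, -0.40992) and n = (−sin -24.2°, cos -24.2°) = (0.40992, 0.91212). A is at the origin and V lies 62.2 along u from A, so V = 62.2·u = (56.734, -25.497). Tangency of A1 to both parallel lines with radius 19.2 puts G and N at A ± 19.2·n: G = (7.8705, 17.513), N = (-7.8705, -17.513). Equal radii place R and S the same way about V: R = V + 19.2·n = (64.604, -7.9845), S = V − 19.2·n = (48.863, -43.010). Then |AS| = |S − A| = 65.096.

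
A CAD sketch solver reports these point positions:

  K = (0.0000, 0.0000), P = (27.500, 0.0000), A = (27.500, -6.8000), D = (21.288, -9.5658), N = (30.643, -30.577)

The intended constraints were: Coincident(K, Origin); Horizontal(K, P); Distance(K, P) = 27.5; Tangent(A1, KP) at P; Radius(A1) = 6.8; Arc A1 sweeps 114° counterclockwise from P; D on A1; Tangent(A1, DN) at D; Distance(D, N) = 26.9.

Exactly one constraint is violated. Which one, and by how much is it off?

Distance(D, N) = 26.9 — off by 3.90.

K = (0.00, 0.00) ✓; K.y = 0.00, P.y = 0.00 ✓; |KP| = 27.50 ✓; ∠(AP, PK) = 90.00° ✓; |AP| = 6.800 ✓; bearing(A→D) − bearing(A→P) = 114.0° ✓; |AD| = 6.800 ✓; ∠(AD, DN) = 90.00° ✓; |DN| = 23.00 ✗.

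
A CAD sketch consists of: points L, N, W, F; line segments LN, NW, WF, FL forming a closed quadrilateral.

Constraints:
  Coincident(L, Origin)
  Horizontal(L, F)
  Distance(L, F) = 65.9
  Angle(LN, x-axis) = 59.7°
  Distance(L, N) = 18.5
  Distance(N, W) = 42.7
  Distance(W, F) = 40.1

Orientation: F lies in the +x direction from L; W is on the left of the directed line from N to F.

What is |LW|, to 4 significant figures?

59.15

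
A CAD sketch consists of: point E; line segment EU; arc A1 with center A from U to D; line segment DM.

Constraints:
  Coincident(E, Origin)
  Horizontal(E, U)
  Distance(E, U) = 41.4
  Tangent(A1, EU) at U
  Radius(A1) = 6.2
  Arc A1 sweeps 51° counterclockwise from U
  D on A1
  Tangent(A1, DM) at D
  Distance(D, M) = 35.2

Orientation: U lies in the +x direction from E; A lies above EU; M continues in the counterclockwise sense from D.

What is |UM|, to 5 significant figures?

40.084

E is at the origin; EU is horizontal with |EU| = 41.4 and U on the +x side, so U = (41.400, 0.0000). A1 meets EU tangentially, so AU is at right angles to EU, so A = U + (0, 6.2) = (41.400, 6.2000). On A1, U sits at bearing -90° from A; a 51° counterclockwise sweep puts D at bearing -39°, so D = A + 6.2·(cos -39°, sin -39°) = (46.218, 2.2982). Tangency of A1 to DM means the radius AD is perpendicular to DM, so DM runs along (−sin -39°, cos -39°); with |DM| = 35.2, M = (68.370, 29.654). Then |UM| = |M − U| = 40.084.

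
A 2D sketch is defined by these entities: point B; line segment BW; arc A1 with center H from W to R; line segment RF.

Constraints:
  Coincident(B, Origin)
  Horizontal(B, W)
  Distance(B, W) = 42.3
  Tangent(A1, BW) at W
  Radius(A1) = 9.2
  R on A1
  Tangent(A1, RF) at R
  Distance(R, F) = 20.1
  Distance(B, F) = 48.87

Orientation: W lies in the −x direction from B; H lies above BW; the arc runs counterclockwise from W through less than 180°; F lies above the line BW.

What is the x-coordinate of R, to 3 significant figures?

-33.3

B is at the origin; B and W share the same y with |BW| = 42.3 and W on the −x side, so W = (-42.3, 0.00). A1 meets BW tangentially, so HW is at right angles to BW, so H = W + (0, 9.2) = (-42.3, 9.20). Since HR ⟂ RF (tangency), |HF| = √(9.2² + 20.1²) = 22.1 regardless of where R sits on A1. So F lies on both circle(B, 48.87) and circle(H, 22.1); the above-BW intersection is F = (-37.9, 30.9). R is the foot of the tangent from F: R = (-33.3, 11.3).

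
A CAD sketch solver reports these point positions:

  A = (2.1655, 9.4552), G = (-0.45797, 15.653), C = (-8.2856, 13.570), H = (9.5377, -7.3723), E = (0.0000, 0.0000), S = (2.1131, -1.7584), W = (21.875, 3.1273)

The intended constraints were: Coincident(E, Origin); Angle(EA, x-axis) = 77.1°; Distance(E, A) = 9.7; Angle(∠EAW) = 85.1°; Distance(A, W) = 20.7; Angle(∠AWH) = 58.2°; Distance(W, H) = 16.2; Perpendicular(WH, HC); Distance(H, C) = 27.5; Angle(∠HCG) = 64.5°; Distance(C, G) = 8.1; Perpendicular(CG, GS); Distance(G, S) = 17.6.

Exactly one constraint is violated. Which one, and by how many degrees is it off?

Perpendicular(CG, GS) — off by 6.50°.

E = (0.00, 0.00) ✓; EA at 77.10° ✓; |EA| = 9.700 ✓; ∠EAW = 85.10° ✓; |AW| = 20.70 ✓; ∠AWH = 58.20° ✓; |WH| = 16.20 ✓; ∠(WH, HC) = 90.00° ✓; |HC| = 27.50 ✓; ∠HCG = 64.50° ✓; |CG| = 8.100 ✓; ∠(CG, GS) = 96.50° ✗; |GS| = 17.60 ✓.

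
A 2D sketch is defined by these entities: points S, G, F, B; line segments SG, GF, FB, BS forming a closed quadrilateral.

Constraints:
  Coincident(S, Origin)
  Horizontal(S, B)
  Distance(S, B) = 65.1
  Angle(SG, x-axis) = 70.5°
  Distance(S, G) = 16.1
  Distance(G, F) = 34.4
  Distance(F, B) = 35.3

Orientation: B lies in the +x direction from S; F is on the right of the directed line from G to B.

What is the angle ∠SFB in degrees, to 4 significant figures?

152.1°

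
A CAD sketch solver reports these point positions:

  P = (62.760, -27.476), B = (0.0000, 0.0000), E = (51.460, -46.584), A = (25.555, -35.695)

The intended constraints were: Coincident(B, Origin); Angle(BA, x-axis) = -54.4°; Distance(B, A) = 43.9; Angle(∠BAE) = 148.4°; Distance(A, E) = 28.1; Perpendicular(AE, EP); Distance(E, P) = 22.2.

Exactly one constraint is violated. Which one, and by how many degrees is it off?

Perpendicular(AE, EP) — off by 7.80°.

B = (0.00, 0.00) ✓; BA at -54.40° ✓; |BA| = 43.90 ✓; ∠BAE = 148.4° ✓; |AE| = 28.10 ✓; ∠(AE, EP) = 82.20° ✗; |EP| = 22.20 ✓.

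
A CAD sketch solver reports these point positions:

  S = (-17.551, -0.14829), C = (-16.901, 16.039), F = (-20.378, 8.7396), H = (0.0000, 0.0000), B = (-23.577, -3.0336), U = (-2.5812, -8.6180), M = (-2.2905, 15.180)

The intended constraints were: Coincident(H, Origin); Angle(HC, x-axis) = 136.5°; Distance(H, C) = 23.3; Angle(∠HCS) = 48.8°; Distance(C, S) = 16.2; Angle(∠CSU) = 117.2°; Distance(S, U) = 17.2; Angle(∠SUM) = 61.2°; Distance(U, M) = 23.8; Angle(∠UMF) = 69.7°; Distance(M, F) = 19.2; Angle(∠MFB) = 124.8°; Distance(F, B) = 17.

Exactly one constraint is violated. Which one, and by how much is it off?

Distance(F, B) = 17 — off by 4.80.

H = (0.00, 0.00) ✓; HC at 136.5° ✓; |HC| = 23.30 ✓; ∠HCS = 48.80° ✓; |CS| = 16.20 ✓; ∠CSU = 117.2° ✓; |SU| = 17.20 ✓; ∠SUM = 61.20° ✓; |UM| = 23.80 ✓; ∠UMF = 69.70° ✓; |MF| = 19.20 ✓; ∠MFB = 124.8° ✓; |FB| = 12.20 ✗.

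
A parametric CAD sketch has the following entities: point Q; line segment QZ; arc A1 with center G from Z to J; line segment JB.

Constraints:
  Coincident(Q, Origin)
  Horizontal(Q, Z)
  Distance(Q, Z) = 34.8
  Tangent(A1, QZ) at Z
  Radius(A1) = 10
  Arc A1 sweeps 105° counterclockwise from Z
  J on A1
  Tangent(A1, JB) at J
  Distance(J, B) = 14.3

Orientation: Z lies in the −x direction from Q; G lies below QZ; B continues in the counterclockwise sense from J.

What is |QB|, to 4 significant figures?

48.56

Q is at the origin; QZ is horizontal with |QZ| = 34.8 and Z on the −x side, so Z = (-34.80, 0.000). Tangency of A1 to QZ means the radius GZ is perpendicular to QZ, so G = Z + (0, -10) = (-34.80, -10.00). On A1, Z sits at bearing 90° from G; a 105° counterclockwise sweep puts J at bearing 195°, so J = G + 10.0·(cos 195°, sin 195°) = (-44.46, -12.59). Since A1 is tangent to JB there, GJ ⟂ JB, so JB runs along (−sin 195°, cos 195°); with |JB| = 14.3, B = (-40.76, -26.40). Then |QB| = |B − Q| = 48.56.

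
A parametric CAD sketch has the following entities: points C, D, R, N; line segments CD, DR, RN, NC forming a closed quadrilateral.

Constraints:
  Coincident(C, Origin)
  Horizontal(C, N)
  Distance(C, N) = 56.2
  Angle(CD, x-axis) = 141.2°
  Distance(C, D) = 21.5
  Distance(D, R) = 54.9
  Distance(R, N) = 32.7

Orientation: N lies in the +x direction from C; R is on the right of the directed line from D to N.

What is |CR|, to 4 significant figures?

33.51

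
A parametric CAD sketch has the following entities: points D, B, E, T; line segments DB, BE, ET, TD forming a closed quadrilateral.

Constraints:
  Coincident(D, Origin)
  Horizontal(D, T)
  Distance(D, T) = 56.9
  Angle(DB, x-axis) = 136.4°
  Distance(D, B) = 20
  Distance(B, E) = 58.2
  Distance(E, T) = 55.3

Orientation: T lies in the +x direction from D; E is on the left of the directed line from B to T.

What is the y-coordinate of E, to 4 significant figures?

49.22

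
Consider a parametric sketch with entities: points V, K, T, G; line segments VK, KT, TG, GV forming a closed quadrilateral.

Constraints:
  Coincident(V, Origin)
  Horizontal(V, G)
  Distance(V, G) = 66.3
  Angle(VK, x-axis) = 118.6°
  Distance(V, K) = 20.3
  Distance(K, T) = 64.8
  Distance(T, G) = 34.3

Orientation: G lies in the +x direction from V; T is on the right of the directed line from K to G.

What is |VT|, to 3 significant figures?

46.7

Checks: |KT| = 64.80 ✓; |TG| = 34.30 ✓.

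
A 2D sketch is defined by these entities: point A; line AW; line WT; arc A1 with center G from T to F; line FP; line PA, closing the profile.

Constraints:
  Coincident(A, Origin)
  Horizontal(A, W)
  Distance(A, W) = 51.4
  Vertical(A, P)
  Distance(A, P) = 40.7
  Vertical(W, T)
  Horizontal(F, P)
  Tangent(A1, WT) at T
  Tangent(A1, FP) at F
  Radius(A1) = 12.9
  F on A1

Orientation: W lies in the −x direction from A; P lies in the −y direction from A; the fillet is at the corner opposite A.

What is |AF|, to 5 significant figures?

56.024

A is at the origin; A and W share the same y with |AW| = 51.4 and W on the −x side, so W = (-51.400, 0.0000). A and P share the same x with |AP| = 40.7 and P on the −y side, so P = (0.0000, -40.700). The virtual corner opposite A is at (-51.400, -40.700). Tangency of A1 to WT means the radius GT is perpendicular to WT and since A1 is tangent to FP there, GF ⟂ FP, with radius 12.9, so the center G sits 12.9 in from both sides at G = (-38.500, -27.800). That places the tangent points at T = (-51.400, -27.800) on WT and F = (-38.500, -40.700) on FP. Then |AF| = |F − A| = 56.024.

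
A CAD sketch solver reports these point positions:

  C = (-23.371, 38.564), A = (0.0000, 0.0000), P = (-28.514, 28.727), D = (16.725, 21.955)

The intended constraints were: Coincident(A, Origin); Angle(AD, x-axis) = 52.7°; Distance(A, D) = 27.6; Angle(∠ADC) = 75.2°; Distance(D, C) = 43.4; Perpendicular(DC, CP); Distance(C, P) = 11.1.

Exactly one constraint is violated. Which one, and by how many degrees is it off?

Perpendicular(DC, CP) — off by 5.10°.

A = (0.00, 0.00) ✓; AD at 52.70° ✓; |AD| = 27.60 ✓; ∠ADC = 75.20° ✓; |DC| = 43.40 ✓; ∠(DC, CP) = 84.90° ✗; |CP| = 11.10 ✓.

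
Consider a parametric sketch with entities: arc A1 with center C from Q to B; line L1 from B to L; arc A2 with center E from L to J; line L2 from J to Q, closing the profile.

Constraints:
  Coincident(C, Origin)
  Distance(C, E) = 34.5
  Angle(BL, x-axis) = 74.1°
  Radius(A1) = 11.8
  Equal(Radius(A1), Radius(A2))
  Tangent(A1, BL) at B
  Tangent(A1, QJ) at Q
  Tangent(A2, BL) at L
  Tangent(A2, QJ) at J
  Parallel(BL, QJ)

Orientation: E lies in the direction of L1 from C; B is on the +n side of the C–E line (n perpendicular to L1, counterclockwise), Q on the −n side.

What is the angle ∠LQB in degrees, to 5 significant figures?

55.626°

Tangency of A1 to both parallel lines with radius 11.8 puts B and Q at C ± 11.8·n: B = (-11.349, 3.2327), Q = (11.349, -3.2327). Equal radii place L and J the same way about E: L = E + 11.8·n = (-1.8970, 36.413), J = E − 11.8·n = (20.800, 29.947). Then cos ∠LQB = QL·QB / (|QL||QB|), giving 55.626°.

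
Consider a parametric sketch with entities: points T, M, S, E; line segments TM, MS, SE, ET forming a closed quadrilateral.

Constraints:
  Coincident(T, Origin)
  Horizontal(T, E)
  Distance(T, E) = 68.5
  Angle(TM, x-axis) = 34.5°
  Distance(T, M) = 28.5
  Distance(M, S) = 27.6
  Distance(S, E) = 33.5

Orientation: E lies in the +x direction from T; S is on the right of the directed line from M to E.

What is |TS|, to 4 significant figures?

37.04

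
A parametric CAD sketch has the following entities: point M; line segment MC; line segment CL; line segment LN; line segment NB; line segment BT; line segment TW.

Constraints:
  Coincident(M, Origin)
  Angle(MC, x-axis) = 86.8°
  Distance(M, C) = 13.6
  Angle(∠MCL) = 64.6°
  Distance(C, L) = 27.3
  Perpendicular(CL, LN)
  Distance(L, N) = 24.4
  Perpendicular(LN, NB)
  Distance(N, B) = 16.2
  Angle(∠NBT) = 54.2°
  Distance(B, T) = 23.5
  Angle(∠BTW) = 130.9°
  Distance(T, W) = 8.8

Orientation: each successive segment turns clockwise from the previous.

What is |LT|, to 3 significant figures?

5.88

M is at the origin; MC runs at 86.8° with length 13.6, so C = (0.759, 13.6). ∠MCL = 64.6° gives CL at -28.6° from the x-axis; with |CL| = 27.3, L = (24.7, 0.511). CL is perpendicular to LN, so LN runs at -119°; with |LN| = 24.4, N = (13.0, -20.9). LN ⟂ NB, so NB runs at 151°; with |NB| = 16.2, B = (-1.18, -13.2). ∠NBT = 54.2° gives BT at 25.6° from the x-axis; with |BT| = 23.5, T = (20.0, -3.00). Then |LT| = |T − L| = 5.88.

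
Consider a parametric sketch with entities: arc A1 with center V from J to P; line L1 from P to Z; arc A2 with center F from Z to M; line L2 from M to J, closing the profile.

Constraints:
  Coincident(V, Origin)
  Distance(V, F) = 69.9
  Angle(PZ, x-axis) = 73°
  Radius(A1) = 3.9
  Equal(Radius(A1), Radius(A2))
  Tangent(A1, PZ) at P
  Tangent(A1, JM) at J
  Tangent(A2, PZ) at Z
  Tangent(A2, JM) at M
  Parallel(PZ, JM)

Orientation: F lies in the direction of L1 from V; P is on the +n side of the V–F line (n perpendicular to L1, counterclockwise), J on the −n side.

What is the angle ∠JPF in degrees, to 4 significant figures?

86.81°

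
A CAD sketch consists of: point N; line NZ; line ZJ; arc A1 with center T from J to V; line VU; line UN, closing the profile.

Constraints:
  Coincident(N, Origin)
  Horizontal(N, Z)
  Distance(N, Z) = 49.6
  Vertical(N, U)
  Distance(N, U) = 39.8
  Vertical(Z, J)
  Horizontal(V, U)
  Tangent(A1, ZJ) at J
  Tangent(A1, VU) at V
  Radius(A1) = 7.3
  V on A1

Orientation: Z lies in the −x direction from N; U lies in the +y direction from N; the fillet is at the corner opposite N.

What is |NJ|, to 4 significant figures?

59.30

N is at the origin; NZ is horizontal with |NZ| = 49.6 and Z on the −x side, so Z = (-49.60, 0.000). N and U share the same x with |NU| = 39.8 and U on the +y side, so U = (0.000, 39.80). The virtual corner opposite N is at (-49.60, 39.80). Since A1 is tangent to ZJ there, TJ ⟂ ZJ and since A1 is tangent to VU there, TV ⟂ VU, with radius 7.3, so the center T sits 7.3 in from both sides at T = (-42.30, 32.50). That places the tangent points at J = (-49.60, 32.50) on ZJ and V = (-42.30, 39.80) on VU. Then |NJ| = |J − N| = 59.30.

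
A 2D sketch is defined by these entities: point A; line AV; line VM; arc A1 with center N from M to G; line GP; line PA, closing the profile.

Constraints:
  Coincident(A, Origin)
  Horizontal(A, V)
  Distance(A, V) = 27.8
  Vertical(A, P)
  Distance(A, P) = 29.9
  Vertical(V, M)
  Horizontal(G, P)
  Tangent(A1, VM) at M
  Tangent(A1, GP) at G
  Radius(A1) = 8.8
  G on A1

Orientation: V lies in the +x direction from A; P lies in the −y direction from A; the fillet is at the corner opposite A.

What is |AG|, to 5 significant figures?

35.426

A is at the origin; A and V share the same y with |AV| = 27.8 and V on the +x side, so V = (27.800, 0.0000). A and P share the same x with |AP| = 29.9 and P on the −y side, so P = (0.0000, -29.900). The virtual corner opposite A is at (27.800, -29.900). A1 meets VM tangentially, so NM is at right angles to VM and the tangent condition forces NG to be normal to GP, with radius 8.8, so the center N sits 8.8 in from both sides at N = (19.000, -21.100). That places the tangent points at M = (27.800, -21.100) on VM and G = (19.000, -29.900) on GP. Then |AG| = |G − A| = 35.426.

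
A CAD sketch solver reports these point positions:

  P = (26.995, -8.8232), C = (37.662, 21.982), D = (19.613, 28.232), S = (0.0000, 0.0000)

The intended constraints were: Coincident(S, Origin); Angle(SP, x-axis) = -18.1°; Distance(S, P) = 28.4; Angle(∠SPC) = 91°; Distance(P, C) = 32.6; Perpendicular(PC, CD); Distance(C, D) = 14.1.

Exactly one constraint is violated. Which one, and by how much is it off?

Distance(C, D) = 14.1 — off by 5.00.

S = (0.00, 0.00) ✓; SP at -18.10° ✓; |SP| = 28.40 ✓; ∠SPC = 91.00° ✓; |PC| = 32.60 ✓; ∠(PC, CD) = 90.00° ✓; |CD| = 19.10 ✗.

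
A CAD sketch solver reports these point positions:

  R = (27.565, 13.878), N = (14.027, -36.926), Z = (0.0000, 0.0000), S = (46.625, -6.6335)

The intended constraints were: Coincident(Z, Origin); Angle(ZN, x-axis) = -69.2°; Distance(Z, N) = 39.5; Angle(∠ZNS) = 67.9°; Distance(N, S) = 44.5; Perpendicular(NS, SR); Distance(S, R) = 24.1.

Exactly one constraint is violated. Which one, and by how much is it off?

Distance(S, R) = 24.1 — off by 3.90.

Z = (0.00, 0.00) ✓; ZN at -69.20° ✓; |ZN| = 39.50 ✓; ∠ZNS = 67.90° ✓; |NS| = 44.50 ✓; ∠(NS, SR) = 90.00° ✓; |SR| = 28.00 ✗.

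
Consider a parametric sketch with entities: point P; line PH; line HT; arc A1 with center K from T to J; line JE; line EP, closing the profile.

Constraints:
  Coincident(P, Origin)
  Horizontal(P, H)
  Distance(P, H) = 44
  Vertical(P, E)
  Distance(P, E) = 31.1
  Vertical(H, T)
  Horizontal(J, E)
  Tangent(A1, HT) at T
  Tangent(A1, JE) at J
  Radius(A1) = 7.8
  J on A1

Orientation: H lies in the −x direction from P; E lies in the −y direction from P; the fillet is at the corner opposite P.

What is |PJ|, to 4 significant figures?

47.72

The virtual corner opposite P is at (-44.00, -31.10). A1 meets HT tangentially, so KT is at right angles to HT and A1 meets JE tangentially, so KJ is at right angles to JE, with radius 7.8, so the center K sits 7.8 in from both sides at K = (-36.20, -23.30). That places the tangent points at T = (-44.00, -23.30) on HT and J = (-36.20, -31.10) on JE. Then |PJ| = |J − P| = 47.72.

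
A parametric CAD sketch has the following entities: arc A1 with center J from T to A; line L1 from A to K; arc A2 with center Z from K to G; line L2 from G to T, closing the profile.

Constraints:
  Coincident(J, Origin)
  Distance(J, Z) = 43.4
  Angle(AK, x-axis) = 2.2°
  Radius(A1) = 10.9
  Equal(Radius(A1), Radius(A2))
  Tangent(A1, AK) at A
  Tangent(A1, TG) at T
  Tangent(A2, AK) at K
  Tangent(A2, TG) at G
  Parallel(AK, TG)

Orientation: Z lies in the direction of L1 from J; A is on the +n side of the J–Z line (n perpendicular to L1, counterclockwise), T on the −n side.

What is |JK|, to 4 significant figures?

44.75

The slot axis is L1's direction at 2.2°, so u = (cos 2.2°, sin 2.2°) = (0.9993, 0.03839) and n = (−sin 2.2°, cos 2.2°) = (-0.03839, 0.9993). J is at the origin and Z lies 43.4 along u from J, so Z = 43.4·u = (43.37, 1.666). Tangency of A1 to both parallel lines with radius 10.9 puts A and T at J ± 10.9·n: A = (-0.4184, 10.89), T = (0.4184, -10.89). Equal radii place K and G the same way about Z: K = Z + 10.9·n = (42.95, 12.56), G = Z − 10.9·n = (43.79, -9.226). Then |JK| = |K − J| = 44.75.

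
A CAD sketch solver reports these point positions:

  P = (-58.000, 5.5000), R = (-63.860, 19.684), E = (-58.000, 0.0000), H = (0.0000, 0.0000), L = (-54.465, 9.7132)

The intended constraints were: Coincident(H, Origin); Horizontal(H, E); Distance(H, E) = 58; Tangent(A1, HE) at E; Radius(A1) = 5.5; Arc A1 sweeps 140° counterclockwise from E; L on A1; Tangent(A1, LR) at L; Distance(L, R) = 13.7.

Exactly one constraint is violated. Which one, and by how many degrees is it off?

Tangent(A1, LR) at L — off by 6.71°.

H = (0.00, 0.00) ✓; H.y = 0.00, E.y = 0.00 ✓; |HE| = 58.00 ✓; ∠(PE, EH) = 90.00° ✓; |PE| = 5.500 ✓; bearing(P→L) − bearing(P→E) = 140.0° ✓; |PL| = 5.500 ✓; ∠(PL, LR) = 96.71° ✗; |LR| = 13.70 ✓.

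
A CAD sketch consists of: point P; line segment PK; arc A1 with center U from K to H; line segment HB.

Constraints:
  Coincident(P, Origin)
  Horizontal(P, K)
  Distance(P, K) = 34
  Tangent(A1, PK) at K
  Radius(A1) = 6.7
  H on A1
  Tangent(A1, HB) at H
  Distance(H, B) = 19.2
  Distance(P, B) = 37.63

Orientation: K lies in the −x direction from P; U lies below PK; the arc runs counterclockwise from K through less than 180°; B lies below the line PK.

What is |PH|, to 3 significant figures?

40.7

Checks: P.y = 0.00, K.y = 0.00 ✓; |UH| = 6.700 ✓; ∠(UH, HB) = 90.00° ✓; |HB| = 19.20 ✓; |PB| = 37.63 ✓.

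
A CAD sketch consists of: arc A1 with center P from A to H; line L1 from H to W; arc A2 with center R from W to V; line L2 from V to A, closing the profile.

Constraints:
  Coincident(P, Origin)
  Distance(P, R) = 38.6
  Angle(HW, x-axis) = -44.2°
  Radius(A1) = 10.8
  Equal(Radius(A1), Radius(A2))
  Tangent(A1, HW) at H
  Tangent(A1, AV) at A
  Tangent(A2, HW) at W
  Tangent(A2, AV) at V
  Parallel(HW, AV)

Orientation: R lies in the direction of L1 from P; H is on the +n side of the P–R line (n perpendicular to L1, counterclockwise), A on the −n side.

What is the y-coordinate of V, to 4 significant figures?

-34.65

Tangency of A1 to both parallel lines with radius 10.8 puts H and A at P ± 10.8·n: H = (7.529, 7.743), A = (-7.529, -7.743). Equal radii place W and V the same way about R: W = R + 10.8·n = (35.20, -19.17), V = R − 10.8·n = (20.14, -34.65). So V.y = -34.65.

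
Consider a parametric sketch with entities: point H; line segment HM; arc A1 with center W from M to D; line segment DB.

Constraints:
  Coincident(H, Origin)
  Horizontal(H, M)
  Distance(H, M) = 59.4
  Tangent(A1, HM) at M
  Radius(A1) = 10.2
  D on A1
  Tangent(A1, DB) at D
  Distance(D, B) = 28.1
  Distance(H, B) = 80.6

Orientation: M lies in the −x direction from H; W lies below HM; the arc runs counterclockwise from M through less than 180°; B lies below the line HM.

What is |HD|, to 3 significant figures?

70.2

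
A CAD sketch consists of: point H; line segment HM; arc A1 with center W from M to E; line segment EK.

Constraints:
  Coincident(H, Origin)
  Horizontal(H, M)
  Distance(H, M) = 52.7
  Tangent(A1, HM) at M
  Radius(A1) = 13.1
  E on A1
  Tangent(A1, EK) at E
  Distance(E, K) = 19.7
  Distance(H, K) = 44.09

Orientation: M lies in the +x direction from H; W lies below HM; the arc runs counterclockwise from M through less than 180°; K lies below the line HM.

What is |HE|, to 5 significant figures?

41.244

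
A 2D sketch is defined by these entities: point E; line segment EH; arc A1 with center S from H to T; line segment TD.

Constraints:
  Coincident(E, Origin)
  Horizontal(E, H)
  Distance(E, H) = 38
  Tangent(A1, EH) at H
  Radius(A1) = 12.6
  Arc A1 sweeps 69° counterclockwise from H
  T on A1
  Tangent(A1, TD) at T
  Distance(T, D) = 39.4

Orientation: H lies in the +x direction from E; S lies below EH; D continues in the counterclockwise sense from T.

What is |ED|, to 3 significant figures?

46.5

On A1, H sits at bearing 90° from S; a 69° counterclockwise sweep puts T at bearing 159°, so T = S + 12.6·(cos 159°, sin 159°) = (26.2, -8.08). The tangent condition forces ST to be normal to TD, so TD runs along (−sin 159°, cos 159°); with |TD| = 39.4, D = (12.1, -44.9). Then |ED| = |D − E| = 46.5.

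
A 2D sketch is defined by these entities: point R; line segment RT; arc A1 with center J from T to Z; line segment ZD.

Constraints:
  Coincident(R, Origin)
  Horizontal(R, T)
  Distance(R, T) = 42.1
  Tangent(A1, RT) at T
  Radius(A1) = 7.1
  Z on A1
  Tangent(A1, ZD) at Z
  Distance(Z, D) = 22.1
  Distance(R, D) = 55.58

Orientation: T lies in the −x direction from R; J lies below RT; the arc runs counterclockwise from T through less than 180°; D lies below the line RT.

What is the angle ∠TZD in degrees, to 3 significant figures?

132°

R is at the origin; RT is horizontal with |RT| = 42.1 and T on the −x side, so T = (-42.1, 0.00). The tangent condition forces JT to be normal to RT, so J = T + (0, -7.1) = (-42.1, -7.10). Since JZ ⟂ ZD (tangency), |JD| = √(7.1² + 22.1²) = 23.2 regardless of where Z sits on A1. So D lies on both circle(R, 55.58) and circle(J, 23.2); the below-RT intersection is D = (-46.9, -29.8). Z is the foot of the tangent from D: Z = (-49.2, -7.82).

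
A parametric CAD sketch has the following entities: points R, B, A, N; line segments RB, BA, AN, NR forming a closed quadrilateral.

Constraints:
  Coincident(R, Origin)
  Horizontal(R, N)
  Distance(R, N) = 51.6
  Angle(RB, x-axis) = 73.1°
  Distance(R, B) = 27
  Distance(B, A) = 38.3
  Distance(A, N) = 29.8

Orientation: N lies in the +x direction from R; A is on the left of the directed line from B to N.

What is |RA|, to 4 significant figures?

54.52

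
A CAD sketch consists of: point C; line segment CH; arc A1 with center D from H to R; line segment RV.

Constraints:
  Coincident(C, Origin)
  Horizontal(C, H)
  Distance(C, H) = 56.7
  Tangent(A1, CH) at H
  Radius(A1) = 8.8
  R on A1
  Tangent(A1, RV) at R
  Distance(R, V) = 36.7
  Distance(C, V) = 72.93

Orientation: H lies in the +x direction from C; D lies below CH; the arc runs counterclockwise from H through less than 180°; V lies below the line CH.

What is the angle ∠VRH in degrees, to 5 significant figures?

128.67°

Checks: |DH| = 8.800 ✓; |DR| = 8.800 ✓; ∠(DR, RV) = 90.00° ✓; |RV| = 36.70 ✓; |CV| = 72.93 ✓.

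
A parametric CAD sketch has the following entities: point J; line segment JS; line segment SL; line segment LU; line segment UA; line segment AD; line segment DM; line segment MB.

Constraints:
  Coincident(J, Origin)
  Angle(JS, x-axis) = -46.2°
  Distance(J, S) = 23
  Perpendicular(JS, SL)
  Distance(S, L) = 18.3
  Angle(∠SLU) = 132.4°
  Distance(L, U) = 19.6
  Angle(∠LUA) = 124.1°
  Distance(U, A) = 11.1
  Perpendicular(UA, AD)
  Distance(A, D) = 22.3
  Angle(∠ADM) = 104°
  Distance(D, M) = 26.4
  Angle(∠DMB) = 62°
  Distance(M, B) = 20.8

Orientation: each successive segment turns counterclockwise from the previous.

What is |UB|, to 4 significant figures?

12.74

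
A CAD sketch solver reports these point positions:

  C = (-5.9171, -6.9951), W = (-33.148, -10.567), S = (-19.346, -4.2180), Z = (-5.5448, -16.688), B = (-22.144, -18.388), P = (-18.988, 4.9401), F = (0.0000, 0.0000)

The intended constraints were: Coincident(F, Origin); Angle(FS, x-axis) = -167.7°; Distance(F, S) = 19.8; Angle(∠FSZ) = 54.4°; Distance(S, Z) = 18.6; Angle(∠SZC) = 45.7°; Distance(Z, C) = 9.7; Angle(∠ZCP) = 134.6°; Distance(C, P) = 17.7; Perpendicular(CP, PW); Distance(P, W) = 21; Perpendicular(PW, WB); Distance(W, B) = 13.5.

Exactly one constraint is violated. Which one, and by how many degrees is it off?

Perpendicular(PW, WB) — off by 7.00°.

F = (0.00, 0.00) ✓; FS at -167.7° ✓; |FS| = 19.80 ✓; ∠FSZ = 54.40° ✓; |SZ| = 18.60 ✓; ∠SZC = 45.70° ✓; |ZC| = 9.700 ✓; ∠ZCP = 134.6° ✓; |CP| = 17.70 ✓; ∠(CP, PW) = 90.00° ✓; |PW| = 21.00 ✓; ∠(PW, WB) = 97.00° ✗; |WB| = 13.50 ✓.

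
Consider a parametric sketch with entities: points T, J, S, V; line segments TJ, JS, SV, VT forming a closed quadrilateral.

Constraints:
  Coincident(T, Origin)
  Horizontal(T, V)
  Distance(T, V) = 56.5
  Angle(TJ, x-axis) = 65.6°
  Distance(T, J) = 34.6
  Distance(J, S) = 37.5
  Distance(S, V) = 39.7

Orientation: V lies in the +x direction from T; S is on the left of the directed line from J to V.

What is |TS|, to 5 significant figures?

64.372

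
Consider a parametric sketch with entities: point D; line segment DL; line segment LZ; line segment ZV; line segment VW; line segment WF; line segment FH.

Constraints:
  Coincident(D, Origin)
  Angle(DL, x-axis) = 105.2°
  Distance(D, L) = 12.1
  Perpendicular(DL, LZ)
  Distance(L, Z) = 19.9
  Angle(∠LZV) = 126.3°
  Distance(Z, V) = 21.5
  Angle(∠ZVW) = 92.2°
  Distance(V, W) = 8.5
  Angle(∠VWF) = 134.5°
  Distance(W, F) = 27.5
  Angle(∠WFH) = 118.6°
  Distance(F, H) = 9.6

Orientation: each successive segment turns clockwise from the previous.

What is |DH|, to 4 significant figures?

5.162

D is at the origin; DL runs at 105.2° with length 12.1, so L = (-3.172, 11.68). DL is perpendicular to LZ, so LZ runs at 15.20°; with |LZ| = 19.9, Z = (16.03, 16.89). ∠LZV = 126.3° gives ZV at -38.50° from the x-axis; with |ZV| = 21.5, V = (32.86, 3.510). ∠ZVW = 92.2° gives VW at -126.3° from the x-axis; with |VW| = 8.5, W = (27.83, -3.340). ∠VWF = 134.5° gives WF at -171.8° from the x-axis; with |WF| = 27.5, F = (0.6065, -7.262). ∠WFH = 118.6° gives FH at 126.8° from the x-axis; with |FH| = 9.6, H = (-5.144, 0.4245). Then |DH| = |H − D| = 5.162.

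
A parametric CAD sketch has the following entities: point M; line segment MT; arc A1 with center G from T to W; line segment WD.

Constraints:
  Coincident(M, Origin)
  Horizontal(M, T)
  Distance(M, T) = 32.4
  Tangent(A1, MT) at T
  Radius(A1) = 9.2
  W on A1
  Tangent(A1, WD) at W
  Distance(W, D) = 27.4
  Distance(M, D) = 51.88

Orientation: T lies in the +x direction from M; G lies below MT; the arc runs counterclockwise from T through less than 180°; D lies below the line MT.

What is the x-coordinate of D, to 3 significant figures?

35.4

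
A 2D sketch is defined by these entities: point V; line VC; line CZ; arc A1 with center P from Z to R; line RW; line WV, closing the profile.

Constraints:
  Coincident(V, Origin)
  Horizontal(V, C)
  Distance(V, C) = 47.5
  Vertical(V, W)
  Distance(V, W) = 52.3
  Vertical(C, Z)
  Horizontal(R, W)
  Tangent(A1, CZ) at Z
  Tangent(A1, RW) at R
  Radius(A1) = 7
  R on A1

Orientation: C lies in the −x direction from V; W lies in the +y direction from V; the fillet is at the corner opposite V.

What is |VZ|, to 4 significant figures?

65.64

V is at the origin; V and C share the same y with |VC| = 47.5 and C on the −x side, so C = (-47.50, 0.000). V and W share the same x with |VW| = 52.3 and W on the +y side, so W = (0.000, 52.30). The virtual corner opposite V is at (-47.50, 52.30). A1 meets CZ tangentially, so PZ is at right angles to CZ and A1 meets RW tangentially, so PR is at right angles to RW, with radius 7.0, so the center P sits 7.0 in from both sides at P = (-40.50, 45.30). That places the tangent points at Z = (-47.50, 45.30) on CZ and R = (-40.50, 52.30) on RW. Then |VZ| = |Z − V| = 65.64.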